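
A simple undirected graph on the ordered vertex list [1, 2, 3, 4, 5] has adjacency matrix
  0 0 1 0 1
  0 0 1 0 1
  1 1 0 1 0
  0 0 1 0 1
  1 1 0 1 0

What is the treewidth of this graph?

2

A width-2 tree decomposition is:
Bags: B1 = {3, 4, 5}  B2 = {1, 3, 5}  B3 = {2, 3, 5}
Tree: B1–B2, B2–B3
Every bag has size at most 3, so the width is 3 − 1 = 2 and tw(G) ≤ 2. Since 3–4–5–1–3 is a cycle in G, G is not acyclic. Forests are exactly the graphs of treewidth ≤ 1, so tw(G) ≥ 2. The upper and lower bounds meet at 2, so that is the treewidth.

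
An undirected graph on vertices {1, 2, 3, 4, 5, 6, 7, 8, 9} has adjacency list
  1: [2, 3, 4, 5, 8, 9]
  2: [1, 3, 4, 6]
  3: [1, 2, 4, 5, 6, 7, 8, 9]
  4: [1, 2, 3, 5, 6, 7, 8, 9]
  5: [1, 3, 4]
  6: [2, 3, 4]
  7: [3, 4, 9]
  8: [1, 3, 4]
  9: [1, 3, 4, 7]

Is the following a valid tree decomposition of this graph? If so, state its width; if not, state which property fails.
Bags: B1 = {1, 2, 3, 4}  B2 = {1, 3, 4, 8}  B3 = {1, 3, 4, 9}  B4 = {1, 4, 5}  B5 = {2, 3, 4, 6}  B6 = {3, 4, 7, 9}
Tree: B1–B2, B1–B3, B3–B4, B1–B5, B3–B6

A tree decomposition must satisfy three properties: every vertex lies in some bag; for every edge, both endpoints lie together in some bag; and for every vertex, the bags containing it form a connected subtree. Here edge (3,5) lies in no bag, so the decomposition is invalid.

No — edge (3,5) lies in no bag.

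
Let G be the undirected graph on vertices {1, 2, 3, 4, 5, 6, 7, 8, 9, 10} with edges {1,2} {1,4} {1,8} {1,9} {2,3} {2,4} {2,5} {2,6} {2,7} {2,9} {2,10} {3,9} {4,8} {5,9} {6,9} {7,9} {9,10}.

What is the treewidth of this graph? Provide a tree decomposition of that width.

Treewidth 2.
One such decomposition:
Bags: B1 = {1, 2, 9}  B2 = {2, 3, 9}  B3 = {2, 9, 10}  B4 = {2, 6, 9}  B5 = {2, 7, 9}  B6 = {1, 2, 4}  B7 = {2, 5, 9}  B8 = {1, 4, 8}
Tree: B1–B2, B2–B3, B1–B4, B1–B5, B1–B6, B2–B7, B6–B8

Each bag holds 3 vertices, so the decomposition has width 2, which upper-bounds the treewidth. For the lower bound, the 3 vertices {1, 4, 8} are pairwise adjacent, and any tree decomposition puts a clique entirely inside one bag — forcing width ≥ 2. Therefore the treewidth is 2.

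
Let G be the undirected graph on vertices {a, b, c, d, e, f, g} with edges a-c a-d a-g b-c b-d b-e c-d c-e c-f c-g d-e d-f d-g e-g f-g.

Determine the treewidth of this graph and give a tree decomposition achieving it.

Every bag has size at most 4, so the width is 4 − 1 = 3 and tw(G) ≤ 3. For the lower bound, the 4 vertices {c, d, e, g} are pairwise adjacent, and any tree decomposition puts a clique entirely inside one bag — forcing width ≥ 3. Combining the bounds, tw(G) = 3.

Treewidth 3.
One such decomposition:
Bags: B1 = {c, d, e, g}  B2 = {a, c, d, g}  B3 = {b, c, d, e}  B4 = {c, d, f, g}
Tree: B1–B2, B1–B3, B2–B4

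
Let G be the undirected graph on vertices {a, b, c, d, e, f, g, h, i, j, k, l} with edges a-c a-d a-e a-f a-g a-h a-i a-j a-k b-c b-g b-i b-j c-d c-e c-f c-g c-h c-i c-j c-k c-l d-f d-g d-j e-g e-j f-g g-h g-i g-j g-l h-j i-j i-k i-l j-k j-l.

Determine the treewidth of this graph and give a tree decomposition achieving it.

The largest bag has 5 vertices, giving width 4; this decomposition certifies tw(G) ≤ 4. For the lower bound, the 5 vertices {a, c, d, g, j} are pairwise adjacent, and any tree decomposition puts a clique entirely inside one bag — forcing width ≥ 4. The upper and lower bounds meet at 4, so that is the treewidth.

Treewidth 4.
Bags: B1 = {a, c, g, h, j}  B2 = {a, c, d, g, j}  B3 = {a, c, g, i, j}  B4 = {a, c, i, j, k}  B5 = {a, c, d, f, g}  B6 = {b, c, g, i, j}  B7 = {c, g, i, j, l}  B8 = {a, c, e, g, j}
Tree: B1–B2, B1–B3, B3–B4, B2–B5, B3–B6, B3–B7, B3–B8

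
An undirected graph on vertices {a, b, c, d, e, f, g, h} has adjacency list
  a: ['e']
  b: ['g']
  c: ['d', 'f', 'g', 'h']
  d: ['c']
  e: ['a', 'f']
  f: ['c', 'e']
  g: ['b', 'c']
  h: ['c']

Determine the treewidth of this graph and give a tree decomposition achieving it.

Treewidth 1.
One optimal decomposition is:
Bags: B1 = {c, f}  B2 = {c, g}  B3 = {b, g}  B4 = {c, h}  B5 = {c, d}  B6 = {e, f}  B7 = {a, e}
Tree: B1–B2, B2–B3, B2–B4, B4–B5, B1–B6, B6–B7

Each bag holds 2 vertices, so the decomposition has width 1, which upper-bounds the treewidth. G has an edge, so its treewidth is at least 1. Combining the bounds, tw(G) = 1.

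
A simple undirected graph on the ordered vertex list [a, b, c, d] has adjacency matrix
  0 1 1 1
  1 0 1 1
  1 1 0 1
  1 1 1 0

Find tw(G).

3

A width-3 tree decomposition is:
Bags: B1 = {a, b, c, d}
Tree: (single bag)
A single bag containing all 4 vertices is trivially a valid decomposition of width 3. For the lower bound, the 4 vertices {a, b, c, d} are pairwise adjacent, and any tree decomposition puts a clique entirely inside one bag — forcing width ≥ 3. The upper and lower bounds meet at 3, so that is the treewidth.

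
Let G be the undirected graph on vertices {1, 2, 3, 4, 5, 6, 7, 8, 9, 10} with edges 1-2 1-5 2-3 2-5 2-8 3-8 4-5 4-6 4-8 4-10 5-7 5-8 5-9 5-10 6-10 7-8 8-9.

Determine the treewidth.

2

A width-2 tree decomposition is:
Bags: B1 = {4, 5, 8}  B2 = {5, 7, 8}  B3 = {2, 5, 8}  B4 = {2, 3, 8}  B5 = {4, 5, 10}  B6 = {5, 8, 9}  B7 = {4, 6, 10}  B8 = {1, 2, 5}
Tree: B1–B2, B1–B3, B3–B4, B1–B5, B1–B6, B5–B7, B3–B8
The largest bag has 3 vertices, giving width 2; this decomposition certifies tw(G) ≤ 2. For the lower bound, the 3 vertices {2, 3, 8} are pairwise adjacent, and any tree decomposition puts a clique entirely inside one bag — forcing width ≥ 2. Hence tw(G) = 2 exactly.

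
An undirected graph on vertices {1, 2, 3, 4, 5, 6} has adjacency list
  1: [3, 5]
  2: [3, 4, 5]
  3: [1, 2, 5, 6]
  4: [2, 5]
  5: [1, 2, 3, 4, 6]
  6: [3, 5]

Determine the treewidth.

A width-2 tree decomposition is:
Bags: B1 = {3, 5, 6}  B2 = {2, 3, 5}  B3 = {2, 4, 5}  B4 = {1, 3, 5}
Tree: B1–B2, B2–B3, B1–B4
Each bag holds 3 vertices, so the decomposition has width 2, which upper-bounds the treewidth. On the other hand G contains the 3-clique {1, 3, 5}. A clique must lie in a single bag of any decomposition, so no decomposition can have width below 2. The upper and lower bounds meet at 2, so that is the treewidth.

2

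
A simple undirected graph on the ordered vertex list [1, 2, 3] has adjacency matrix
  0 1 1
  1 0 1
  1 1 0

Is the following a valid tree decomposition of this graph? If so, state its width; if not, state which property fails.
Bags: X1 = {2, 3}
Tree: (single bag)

A tree decomposition must satisfy three properties: every vertex lies in some bag; for every edge, both endpoints lie together in some bag; and for every vertex, the bags containing it form a connected subtree. Here vertex 1 appears in no bag, so the decomposition is invalid.

No — vertex 1 appears in no bag.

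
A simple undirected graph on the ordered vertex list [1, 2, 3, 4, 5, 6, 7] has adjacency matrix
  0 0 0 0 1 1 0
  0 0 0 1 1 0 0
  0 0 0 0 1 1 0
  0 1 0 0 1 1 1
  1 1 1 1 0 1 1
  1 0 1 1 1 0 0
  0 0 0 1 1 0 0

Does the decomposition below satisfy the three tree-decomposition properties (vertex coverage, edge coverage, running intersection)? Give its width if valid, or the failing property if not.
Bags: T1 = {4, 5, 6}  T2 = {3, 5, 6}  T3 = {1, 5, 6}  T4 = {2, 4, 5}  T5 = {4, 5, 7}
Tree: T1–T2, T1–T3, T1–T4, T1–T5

Yes; width 2.

Vertex coverage: the bags together contain {1, 2, 3, 4, 5, 6, 7}, the full vertex set. Edge coverage: each edge of G has both endpoints in at least one bag. Running intersection: for every vertex, the bags containing it form a connected subtree. All three properties hold, so this is a valid tree decomposition of width max|bag| − 1 = 2, and hence tw(G) ≤ 2.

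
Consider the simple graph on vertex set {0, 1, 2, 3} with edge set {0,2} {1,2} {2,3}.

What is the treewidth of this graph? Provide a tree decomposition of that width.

The largest bag has 2 vertices, giving width 1; this decomposition certifies tw(G) ≤ 1. Any graph with an edge has treewidth ≥ 1, and G has the edge 2–0. The upper and lower bounds meet at 1, so that is the treewidth.

Treewidth 1.
One such decomposition:
Bags: B1 = {0, 2}  B2 = {2, 3}  B3 = {1, 2}
Tree: B1–B2, B1–B3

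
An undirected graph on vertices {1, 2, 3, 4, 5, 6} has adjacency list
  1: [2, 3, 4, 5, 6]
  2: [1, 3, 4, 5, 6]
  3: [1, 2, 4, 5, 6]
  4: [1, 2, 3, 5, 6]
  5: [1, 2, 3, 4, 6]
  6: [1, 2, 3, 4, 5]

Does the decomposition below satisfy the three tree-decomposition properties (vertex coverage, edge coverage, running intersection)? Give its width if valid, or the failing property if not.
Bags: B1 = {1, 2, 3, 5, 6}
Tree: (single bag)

No — vertex 4 appears in no bag.

A tree decomposition must satisfy three properties: every vertex lies in some bag; for every edge, both endpoints lie together in some bag; and for every vertex, the bags containing it form a connected subtree. Here vertex 4 appears in no bag, so the decomposition is invalid.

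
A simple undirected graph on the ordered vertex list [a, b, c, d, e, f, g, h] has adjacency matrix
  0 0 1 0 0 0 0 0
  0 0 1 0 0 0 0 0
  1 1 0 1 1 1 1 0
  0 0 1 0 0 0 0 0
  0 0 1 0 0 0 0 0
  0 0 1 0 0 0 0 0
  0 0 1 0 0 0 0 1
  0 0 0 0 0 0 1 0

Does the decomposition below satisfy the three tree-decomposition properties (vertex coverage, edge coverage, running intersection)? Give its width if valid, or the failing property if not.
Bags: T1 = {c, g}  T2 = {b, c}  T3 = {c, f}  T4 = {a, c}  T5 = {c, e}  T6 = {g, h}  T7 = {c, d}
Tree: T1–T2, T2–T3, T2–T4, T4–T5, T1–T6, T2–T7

Vertex coverage: the bags together contain {a, b, c, d, e, f, g, h}, the full vertex set. Edge coverage: each edge of G has both endpoints in at least one bag. Running intersection: for every vertex, the bags containing it form a connected subtree. All three properties hold, so this is a valid tree decomposition of width max|bag| − 1 = 1, and hence tw(G) ≤ 1.

Yes; width 1.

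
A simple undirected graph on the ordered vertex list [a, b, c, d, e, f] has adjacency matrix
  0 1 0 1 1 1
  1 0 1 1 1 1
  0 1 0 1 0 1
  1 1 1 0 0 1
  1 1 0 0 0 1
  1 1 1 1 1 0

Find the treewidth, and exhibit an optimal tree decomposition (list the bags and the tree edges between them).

Treewidth 3.
One such decomposition:
Bags: B1 = {a, b, d, f}  B2 = {b, c, d, f}  B3 = {a, b, e, f}
Tree: B1–B2, B1–B3

Every bag has size at most 4, so the width is 4 − 1 = 3 and tw(G) ≤ 3. For the lower bound, the 4 vertices {b, c, d, f} are pairwise adjacent, and any tree decomposition puts a clique entirely inside one bag — forcing width ≥ 3. Combining the bounds, tw(G) = 3.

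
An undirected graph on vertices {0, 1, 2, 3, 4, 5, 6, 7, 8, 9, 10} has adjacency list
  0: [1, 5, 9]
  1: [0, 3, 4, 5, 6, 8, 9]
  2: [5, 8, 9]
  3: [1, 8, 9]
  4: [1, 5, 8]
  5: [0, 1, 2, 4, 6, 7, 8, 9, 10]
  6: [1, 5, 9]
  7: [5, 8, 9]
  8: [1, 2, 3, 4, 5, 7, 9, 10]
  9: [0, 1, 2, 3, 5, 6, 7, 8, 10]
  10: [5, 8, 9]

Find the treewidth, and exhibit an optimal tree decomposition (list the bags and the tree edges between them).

Treewidth 3.
One such decomposition:
Bags: B1 = {1, 5, 8, 9}  B2 = {1, 4, 5, 8}  B3 = {5, 7, 8, 9}  B4 = {2, 5, 8, 9}  B5 = {1, 3, 8, 9}  B6 = {0, 1, 5, 9}  B7 = {5, 8, 9, 10}  B8 = {1, 5, 6, 9}
Tree: B1–B2, B1–B3, B1–B4, B1–B5, B1–B6, B3–B7, B1–B8

Each bag holds 4 vertices, so the decomposition has width 3, which upper-bounds the treewidth. Conversely, {1, 3, 8, 9} is a clique of size 4, and the vertices of any clique must share a bag in every tree decomposition; so some bag has ≥ 4 vertices and tw(G) ≥ 3. Therefore the treewidth is 3.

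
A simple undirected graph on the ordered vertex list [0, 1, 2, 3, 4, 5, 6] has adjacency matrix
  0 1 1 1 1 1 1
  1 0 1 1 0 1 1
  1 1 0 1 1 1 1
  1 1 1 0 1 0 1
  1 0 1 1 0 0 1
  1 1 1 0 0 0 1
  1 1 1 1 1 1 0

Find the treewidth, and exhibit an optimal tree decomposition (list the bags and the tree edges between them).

Treewidth 4.
One such decomposition:
Bags: B1 = {0, 1, 2, 3, 6}  B2 = {0, 2, 3, 4, 6}  B3 = {0, 1, 2, 5, 6}
Tree: B1–B2, B1–B3

The largest bag has 5 vertices, giving width 4; this decomposition certifies tw(G) ≤ 4. On the other hand G contains the 5-clique {0, 1, 2, 3, 6}. A clique must lie in a single bag of any decomposition, so no decomposition can have width below 4. Therefore the treewidth is 4.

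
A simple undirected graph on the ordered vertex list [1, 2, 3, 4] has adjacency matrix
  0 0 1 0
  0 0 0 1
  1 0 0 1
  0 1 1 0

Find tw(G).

1

A width-1 tree decomposition is:
Bags: B1 = {3, 4}  B2 = {2, 4}  B3 = {1, 3}
Tree: B1–B2, B1–B3
The largest bag has 2 vertices, giving width 1; this decomposition certifies tw(G) ≤ 1. Any graph with an edge has treewidth ≥ 1, and G has the edge 3–4. Combining the bounds, tw(G) = 1.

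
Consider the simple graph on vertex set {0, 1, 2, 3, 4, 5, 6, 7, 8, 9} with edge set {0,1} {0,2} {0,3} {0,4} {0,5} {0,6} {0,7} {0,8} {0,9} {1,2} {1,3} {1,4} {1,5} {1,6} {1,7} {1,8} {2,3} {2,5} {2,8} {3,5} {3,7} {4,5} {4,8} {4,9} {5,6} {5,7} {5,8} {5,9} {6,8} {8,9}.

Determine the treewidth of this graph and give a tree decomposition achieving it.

Treewidth 4.
One such decomposition:
Bags: B1 = {0, 1, 2, 3, 5}  B2 = {0, 1, 2, 5, 8}  B3 = {0, 1, 4, 5, 8}  B4 = {0, 1, 5, 6, 8}  B5 = {0, 1, 3, 5, 7}  B6 = {0, 4, 5, 8, 9}
Tree: B1–B2, B2–B3, B3–B4, B1–B5, B3–B6

Every bag has size at most 5, so the width is 5 − 1 = 4 and tw(G) ≤ 4. Conversely, {0, 1, 2, 5, 8} is a clique of size 5, and the vertices of any clique must share a bag in every tree decomposition; so some bag has ≥ 5 vertices and tw(G) ≥ 4. Combining the bounds, tw(G) = 4.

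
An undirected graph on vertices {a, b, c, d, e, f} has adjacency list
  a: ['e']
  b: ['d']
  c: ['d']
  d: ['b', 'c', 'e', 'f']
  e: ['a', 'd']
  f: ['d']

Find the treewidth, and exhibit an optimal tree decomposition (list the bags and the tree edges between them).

The largest bag has 2 vertices, giving width 1; this decomposition certifies tw(G) ≤ 1. G has an edge, so its treewidth is at least 1. The upper and lower bounds meet at 1, so that is the treewidth.

Treewidth 1.
One such decomposition:
Bags: B1 = {d, f}  B2 = {c, d}  B3 = {b, d}  B4 = {d, e}  B5 = {a, e}
Tree: B1–B2, B2–B3, B2–B4, B4–B5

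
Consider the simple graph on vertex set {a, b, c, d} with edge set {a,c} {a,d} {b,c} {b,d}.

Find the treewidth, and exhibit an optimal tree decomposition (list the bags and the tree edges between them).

Each bag holds 3 vertices, so the decomposition has width 2, which upper-bounds the treewidth. For the lower bound, G contains the cycle d–a–c–b–d, so G is not a forest; only forests have treewidth ≤ 1, hence tw(G) ≥ 2. Combining the bounds, tw(G) = 2.

Treewidth 2.
Bags: B1 = {a, c, d}  B2 = {b, c, d}
Tree: B1–B2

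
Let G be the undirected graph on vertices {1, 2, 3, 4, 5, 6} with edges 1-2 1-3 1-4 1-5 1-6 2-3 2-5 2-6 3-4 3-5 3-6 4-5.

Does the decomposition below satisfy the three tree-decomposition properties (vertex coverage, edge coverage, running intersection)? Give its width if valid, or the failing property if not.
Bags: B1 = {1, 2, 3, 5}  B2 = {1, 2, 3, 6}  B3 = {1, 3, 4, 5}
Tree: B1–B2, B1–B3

Every vertex of G appears in some bag (union = {1, 2, 3, 4, 5, 6}); every edge is covered by a bag; and for each vertex v the set of bags containing v is connected in the bag tree. The decomposition is therefore valid. The largest bag has 4 vertices, so the width is 3.

Yes; width 3.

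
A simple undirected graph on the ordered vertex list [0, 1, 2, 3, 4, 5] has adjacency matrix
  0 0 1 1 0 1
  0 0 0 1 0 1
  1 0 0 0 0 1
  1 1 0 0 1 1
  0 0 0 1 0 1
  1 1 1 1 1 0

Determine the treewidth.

2

A width-2 tree decomposition is:
Bags: B1 = {3, 4, 5}  B2 = {1, 3, 5}  B3 = {0, 3, 5}  B4 = {0, 2, 5}
Tree: B1–B2, B1–B3, B3–B4
Every bag has size at most 3, so the width is 3 − 1 = 2 and tw(G) ≤ 2. On the other hand G contains the 3-clique {0, 2, 5}. A clique must lie in a single bag of any decomposition, so no decomposition can have width below 2. Therefore the treewidth is 2.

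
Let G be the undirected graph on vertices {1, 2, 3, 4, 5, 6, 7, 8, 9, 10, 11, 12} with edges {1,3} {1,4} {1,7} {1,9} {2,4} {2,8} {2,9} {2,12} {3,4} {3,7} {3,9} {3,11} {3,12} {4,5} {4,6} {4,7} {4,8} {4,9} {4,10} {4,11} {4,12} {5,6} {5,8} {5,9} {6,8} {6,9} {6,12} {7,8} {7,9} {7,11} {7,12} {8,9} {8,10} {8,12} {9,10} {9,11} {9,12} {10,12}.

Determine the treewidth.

A width-4 tree decomposition is:
Bags: B1 = {4, 7, 8, 9, 12}  B2 = {4, 8, 9, 10, 12}  B3 = {3, 4, 7, 9, 12}  B4 = {4, 6, 8, 9, 12}  B5 = {1, 3, 4, 7, 9}  B6 = {4, 5, 6, 8, 9}  B7 = {3, 4, 7, 9, 11}  B8 = {2, 4, 8, 9, 12}
Tree: B1–B2, B1–B3, B2–B4, B3–B5, B4–B6, B5–B7, B2–B8
The largest bag has 5 vertices, giving width 4; this decomposition certifies tw(G) ≤ 4. On the other hand G contains the 5-clique {2, 4, 8, 9, 12}. A clique must lie in a single bag of any decomposition, so no decomposition can have width below 4. Therefore the treewidth is 4.

4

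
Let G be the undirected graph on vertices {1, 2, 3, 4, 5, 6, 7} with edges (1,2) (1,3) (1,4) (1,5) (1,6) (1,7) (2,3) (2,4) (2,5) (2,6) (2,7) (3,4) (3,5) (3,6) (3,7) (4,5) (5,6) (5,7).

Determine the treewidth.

A width-4 tree decomposition is:
Bags: B1 = {1, 2, 3, 5, 7}  B2 = {1, 2, 3, 5, 6}  B3 = {1, 2, 3, 4, 5}
Tree: B1–B2, B1–B3
The largest bag has 5 vertices, giving width 4; this decomposition certifies tw(G) ≤ 4. On the other hand G contains the 5-clique {1, 2, 3, 4, 5}. A clique must lie in a single bag of any decomposition, so no decomposition can have width below 4. Combining the bounds, tw(G) = 4.

4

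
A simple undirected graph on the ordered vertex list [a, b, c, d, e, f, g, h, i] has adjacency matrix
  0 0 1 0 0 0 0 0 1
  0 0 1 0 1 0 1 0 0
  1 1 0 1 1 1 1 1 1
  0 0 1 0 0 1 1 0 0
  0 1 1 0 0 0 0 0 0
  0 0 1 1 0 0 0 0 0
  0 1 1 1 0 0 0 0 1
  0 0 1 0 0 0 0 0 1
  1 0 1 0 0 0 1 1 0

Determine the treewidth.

A width-2 tree decomposition is:
Bags: B1 = {c, g, i}  B2 = {a, c, i}  B3 = {b, c, g}  B4 = {c, d, g}  B5 = {c, d, f}  B6 = {b, c, e}  B7 = {c, h, i}
Tree: B1–B2, B1–B3, B1–B4, B4–B5, B3–B6, B2–B7
Every bag has size at most 3, so the width is 3 − 1 = 2 and tw(G) ≤ 2. For the lower bound, the 3 vertices {c, d, f} are pairwise adjacent, and any tree decomposition puts a clique entirely inside one bag — forcing width ≥ 2. Combining the bounds, tw(G) = 2.

2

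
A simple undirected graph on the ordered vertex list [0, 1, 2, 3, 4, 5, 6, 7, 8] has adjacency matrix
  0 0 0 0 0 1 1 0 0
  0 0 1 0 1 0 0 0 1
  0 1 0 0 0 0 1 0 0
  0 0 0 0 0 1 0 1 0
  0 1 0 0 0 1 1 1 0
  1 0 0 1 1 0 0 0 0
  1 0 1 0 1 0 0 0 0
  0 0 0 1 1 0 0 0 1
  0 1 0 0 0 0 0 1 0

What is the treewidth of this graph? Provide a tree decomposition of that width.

Each bag holds 4 vertices, so the decomposition has width 3, which upper-bounds the treewidth. For the lower bound: the 4 vertex sets {3,7,8}, {1}, {4}, {0,2,5,6} are disjoint, each induces a connected subgraph, and every pair is joined by at least one edge of G. Contracting each set to a single vertex therefore yields K_{4} as a minor, and since treewidth is minor-monotone, tw(G) ≥ tw(K_{4}) = 3. Hence tw(G) = 3 exactly.

Treewidth 3.
Bags: B1 = {1, 3, 7, 8}  B2 = {1, 3, 4, 7}  B3 = {1, 3, 4, 5}  B4 = {1, 2, 4, 5}  B5 = {2, 4, 5, 6}  B6 = {0, 2, 5, 6}
Tree: B1–B2, B2–B3, B3–B4, B4–B5, B5–B6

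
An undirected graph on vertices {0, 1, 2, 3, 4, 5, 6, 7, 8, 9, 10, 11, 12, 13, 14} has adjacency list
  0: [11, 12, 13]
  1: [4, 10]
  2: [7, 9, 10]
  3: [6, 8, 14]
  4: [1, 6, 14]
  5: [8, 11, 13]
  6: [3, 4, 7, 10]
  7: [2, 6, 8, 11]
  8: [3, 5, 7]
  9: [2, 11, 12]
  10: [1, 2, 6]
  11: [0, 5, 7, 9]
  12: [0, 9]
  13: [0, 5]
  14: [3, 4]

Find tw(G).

3

A width-3 tree decomposition is:
Bags: B1 = {1, 3, 4, 14}  B2 = {1, 3, 4, 6}  B3 = {1, 3, 6, 10}  B4 = {3, 6, 8, 10}  B5 = {6, 7, 8, 10}  B6 = {2, 7, 8, 10}  B7 = {2, 5, 7, 8}  B8 = {2, 5, 7, 11}  B9 = {2, 5, 9, 11}  B10 = {5, 9, 11, 13}  B11 = {0, 9, 11, 13}  B12 = {0, 9, 12, 13}
Tree: B1–B2, B2–B3, B3–B4, B4–B5, B5–B6, B6–B7, B7–B8, B8–B9, B9–B10, B10–B11, B11–B12
Each bag holds 4 vertices, so the decomposition has width 3, which upper-bounds the treewidth. For the lower bound: the 4 vertex sets {1,4,14}, {3}, {6}, {2,7,8,10} are disjoint, each induces a connected subgraph, and every pair is joined by at least one edge of G. Contracting each set to a single vertex therefore yields K_{4} as a minor, and since treewidth is minor-monotone, tw(G) ≥ tw(K_{4}) = 3. The upper and lower bounds meet at 3, so that is the treewidth.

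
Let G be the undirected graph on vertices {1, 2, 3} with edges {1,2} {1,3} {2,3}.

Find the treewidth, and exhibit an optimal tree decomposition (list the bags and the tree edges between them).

Treewidth 2.
One such decomposition:
Bags: B1 = {1, 2, 3}
Tree: (single bag)

With just one bag of size 3, the width is 3 − 1 = 2, so tw(G) ≤ 2. For the lower bound, the 3 vertices {1, 2, 3} are pairwise adjacent, and any tree decomposition puts a clique entirely inside one bag — forcing width ≥ 2. Therefore the treewidth is 2.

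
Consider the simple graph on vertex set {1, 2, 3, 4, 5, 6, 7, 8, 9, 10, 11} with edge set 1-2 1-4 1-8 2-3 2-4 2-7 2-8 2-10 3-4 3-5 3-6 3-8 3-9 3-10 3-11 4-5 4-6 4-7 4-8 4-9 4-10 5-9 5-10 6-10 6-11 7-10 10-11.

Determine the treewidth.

3

A width-3 tree decomposition is:
Bags: B1 = {2, 3, 4, 10}  B2 = {2, 3, 4, 8}  B3 = {3, 4, 5, 10}  B4 = {3, 4, 6, 10}  B5 = {3, 6, 10, 11}  B6 = {3, 4, 5, 9}  B7 = {2, 4, 7, 10}  B8 = {1, 2, 4, 8}
Tree: B1–B2, B1–B3, B3–B4, B4–B5, B3–B6, B1–B7, B2–B8
Every bag has size at most 4, so the width is 4 − 1 = 3 and tw(G) ≤ 3. Conversely, {3, 6, 10, 11} is a clique of size 4, and the vertices of any clique must share a bag in every tree decomposition; so some bag has ≥ 4 vertices and tw(G) ≥ 3. The upper and lower bounds meet at 3, so that is the treewidth.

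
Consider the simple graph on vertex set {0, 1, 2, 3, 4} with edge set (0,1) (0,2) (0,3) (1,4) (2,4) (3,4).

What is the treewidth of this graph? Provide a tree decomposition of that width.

The largest bag has 3 vertices, giving width 2; this decomposition certifies tw(G) ≤ 2. The edges 4–1–0–2–4 form a cycle, so G is not a tree and its treewidth is at least 2. Hence tw(G) = 2 exactly.

Treewidth 2.
One optimal decomposition is:
Bags: B1 = {0, 1, 4}  B2 = {0, 2, 4}  B3 = {0, 3, 4}
Tree: B1–B2, B2–B3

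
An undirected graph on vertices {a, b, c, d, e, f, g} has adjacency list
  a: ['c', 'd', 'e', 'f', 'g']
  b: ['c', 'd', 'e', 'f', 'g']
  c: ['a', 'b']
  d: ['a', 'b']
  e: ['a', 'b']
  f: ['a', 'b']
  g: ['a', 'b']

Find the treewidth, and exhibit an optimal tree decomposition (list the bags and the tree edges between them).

Every bag has size at most 3, so the width is 3 − 1 = 2 and tw(G) ≤ 2. Since a–c–b–d–a is a cycle in G, G is not acyclic. Forests are exactly the graphs of treewidth ≤ 1, so tw(G) ≥ 2. Therefore the treewidth is 2.

Treewidth 2.
Bags: B1 = {a, b, c}  B2 = {a, b, d}  B3 = {a, b, f}  B4 = {a, b, g}  B5 = {a, b, e}
Tree: B1–B2, B2–B3, B3–B4, B4–B5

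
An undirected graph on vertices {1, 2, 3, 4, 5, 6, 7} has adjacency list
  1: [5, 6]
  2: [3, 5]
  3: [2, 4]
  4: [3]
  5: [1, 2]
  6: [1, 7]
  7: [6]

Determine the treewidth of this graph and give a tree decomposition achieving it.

Treewidth 1.
Bags: B1 = {3, 4}  B2 = {2, 3}  B3 = {2, 5}  B4 = {1, 5}  B5 = {1, 6}  B6 = {6, 7}
Tree: B1–B2, B2–B3, B3–B4, B4–B5, B5–B6

Every bag has size at most 2, so the width is 2 − 1 = 1 and tw(G) ≤ 1. Any graph with an edge has treewidth ≥ 1, and G has the edge 4–3. Therefore the treewidth is 1.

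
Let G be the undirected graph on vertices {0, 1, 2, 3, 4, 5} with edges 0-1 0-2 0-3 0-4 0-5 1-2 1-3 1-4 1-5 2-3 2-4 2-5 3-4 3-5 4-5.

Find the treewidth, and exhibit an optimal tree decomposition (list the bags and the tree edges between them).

With just one bag of size 6, the width is 6 − 1 = 5, so tw(G) ≤ 5. For the lower bound, the 6 vertices {0, 1, 2, 3, 4, 5} are pairwise adjacent, and any tree decomposition puts a clique entirely inside one bag — forcing width ≥ 5. The upper and lower bounds meet at 5, so that is the treewidth.

Treewidth 5.
One such decomposition:
Bags: B1 = {0, 1, 2, 3, 4, 5}
Tree: (single bag)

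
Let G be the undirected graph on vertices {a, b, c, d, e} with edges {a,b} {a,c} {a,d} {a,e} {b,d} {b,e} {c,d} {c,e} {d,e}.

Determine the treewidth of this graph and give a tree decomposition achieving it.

Each bag holds 4 vertices, so the decomposition has width 3, which upper-bounds the treewidth. On the other hand G contains the 4-clique {a, c, d, e}. A clique must lie in a single bag of any decomposition, so no decomposition can have width below 3. Hence tw(G) = 3 exactly.

Treewidth 3.
Bags: B1 = {a, b, d, e}  B2 = {a, c, d, e}
Tree: B1–B2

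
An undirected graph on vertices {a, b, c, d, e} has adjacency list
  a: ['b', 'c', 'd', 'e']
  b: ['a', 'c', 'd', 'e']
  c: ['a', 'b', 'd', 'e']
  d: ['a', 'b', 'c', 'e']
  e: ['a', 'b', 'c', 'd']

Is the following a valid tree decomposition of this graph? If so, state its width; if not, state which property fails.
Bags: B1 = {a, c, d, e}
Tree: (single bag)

A tree decomposition must satisfy three properties: every vertex lies in some bag; for every edge, both endpoints lie together in some bag; and for every vertex, the bags containing it form a connected subtree. Here vertex b appears in no bag, so the decomposition is invalid.

No — vertex b appears in no bag.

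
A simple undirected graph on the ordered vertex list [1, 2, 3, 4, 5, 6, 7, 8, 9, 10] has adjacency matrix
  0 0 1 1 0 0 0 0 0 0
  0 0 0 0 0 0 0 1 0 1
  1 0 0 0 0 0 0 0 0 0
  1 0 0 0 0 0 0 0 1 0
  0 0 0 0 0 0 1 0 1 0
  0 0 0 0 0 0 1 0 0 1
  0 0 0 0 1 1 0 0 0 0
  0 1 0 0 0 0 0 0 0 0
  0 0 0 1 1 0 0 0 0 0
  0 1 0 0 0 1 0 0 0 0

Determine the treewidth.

A width-1 tree decomposition is:
Bags: B1 = {1, 3}  B2 = {1, 4}  B3 = {4, 9}  B4 = {5, 9}  B5 = {5, 7}  B6 = {6, 7}  B7 = {6, 10}  B8 = {2, 10}  B9 = {2, 8}
Tree: B1–B2, B2–B3, B3–B4, B4–B5, B5–B6, B6–B7, B7–B8, B8–B9
Every bag has size at most 2, so the width is 2 − 1 = 1 and tw(G) ≤ 1. Any graph with an edge has treewidth ≥ 1, and G has the edge 3–1. Combining the bounds, tw(G) = 1.

1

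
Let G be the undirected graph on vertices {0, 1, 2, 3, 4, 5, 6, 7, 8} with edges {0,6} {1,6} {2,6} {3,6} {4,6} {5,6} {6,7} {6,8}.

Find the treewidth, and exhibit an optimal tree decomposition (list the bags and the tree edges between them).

Each bag holds 2 vertices, so the decomposition has width 1, which upper-bounds the treewidth. G has an edge, so its treewidth is at least 1. The upper and lower bounds meet at 1, so that is the treewidth.

Treewidth 1.
One optimal decomposition is:
Bags: B1 = {2, 6}  B2 = {6, 8}  B3 = {1, 6}  B4 = {5, 6}  B5 = {4, 6}  B6 = {0, 6}  B7 = {6, 7}  B8 = {3, 6}
Tree: B1–B2, B2–B3, B3–B4, B1–B5, B3–B6, B3–B7, B7–B8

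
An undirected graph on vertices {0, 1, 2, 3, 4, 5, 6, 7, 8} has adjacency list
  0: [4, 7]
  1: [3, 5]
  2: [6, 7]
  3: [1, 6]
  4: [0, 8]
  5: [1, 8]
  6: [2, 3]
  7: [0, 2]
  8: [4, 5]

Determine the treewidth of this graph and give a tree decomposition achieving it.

The largest bag has 3 vertices, giving width 2; this decomposition certifies tw(G) ≤ 2. For the lower bound, G contains the cycle 7–2–6–3–1–5–8–4–0–7, so G is not a forest; only forests have treewidth ≤ 1, hence tw(G) ≥ 2. Combining the bounds, tw(G) = 2.

Treewidth 2.
Bags: B1 = {2, 6, 7}  B2 = {3, 6, 7}  B3 = {1, 3, 7}  B4 = {1, 5, 7}  B5 = {5, 7, 8}  B6 = {4, 7, 8}  B7 = {0, 4, 7}
Tree: B1–B2, B2–B3, B3–B4, B4–B5, B5–B6, B6–B7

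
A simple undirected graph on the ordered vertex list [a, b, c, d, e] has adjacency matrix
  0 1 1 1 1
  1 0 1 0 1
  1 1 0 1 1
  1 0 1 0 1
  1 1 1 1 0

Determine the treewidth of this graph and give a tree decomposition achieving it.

The largest bag has 4 vertices, giving width 3; this decomposition certifies tw(G) ≤ 3. For the lower bound, the 4 vertices {a, c, d, e} are pairwise adjacent, and any tree decomposition puts a clique entirely inside one bag — forcing width ≥ 3. Hence tw(G) = 3 exactly.

Treewidth 3.
One such decomposition:
Bags: B1 = {a, c, d, e}  B2 = {a, b, c, e}
Tree: B1–B2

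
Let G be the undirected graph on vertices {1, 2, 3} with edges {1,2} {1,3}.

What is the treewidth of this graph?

A width-1 tree decomposition is:
Bags: B1 = {1, 3}  B2 = {1, 2}
Tree: B1–B2
Each bag holds 2 vertices, so the decomposition has width 1, which upper-bounds the treewidth. G has an edge, so its treewidth is at least 1. Therefore the treewidth is 1.

1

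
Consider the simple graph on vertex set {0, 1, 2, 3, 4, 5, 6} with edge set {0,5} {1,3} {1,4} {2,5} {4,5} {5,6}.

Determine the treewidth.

1

A width-1 tree decomposition is:
Bags: B1 = {1, 4}  B2 = {4, 5}  B3 = {0, 5}  B4 = {5, 6}  B5 = {1, 3}  B6 = {2, 5}
Tree: B1–B2, B2–B3, B2–B4, B1–B5, B4–B6
The largest bag has 2 vertices, giving width 1; this decomposition certifies tw(G) ≤ 1. Any graph with an edge has treewidth ≥ 1, and G has the edge 1–4. Combining the bounds, tw(G) = 1.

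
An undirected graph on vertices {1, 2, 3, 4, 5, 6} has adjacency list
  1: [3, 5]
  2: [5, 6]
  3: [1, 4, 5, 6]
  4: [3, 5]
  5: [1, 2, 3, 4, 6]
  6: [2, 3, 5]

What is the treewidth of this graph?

2

A width-2 tree decomposition is:
Bags: B1 = {3, 4, 5}  B2 = {3, 5, 6}  B3 = {1, 3, 5}  B4 = {2, 5, 6}
Tree: B1–B2, B2–B3, B2–B4
Each bag holds 3 vertices, so the decomposition has width 2, which upper-bounds the treewidth. For the lower bound, the 3 vertices {2, 5, 6} are pairwise adjacent, and any tree decomposition puts a clique entirely inside one bag — forcing width ≥ 2. The upper and lower bounds meet at 2, so that is the treewidth.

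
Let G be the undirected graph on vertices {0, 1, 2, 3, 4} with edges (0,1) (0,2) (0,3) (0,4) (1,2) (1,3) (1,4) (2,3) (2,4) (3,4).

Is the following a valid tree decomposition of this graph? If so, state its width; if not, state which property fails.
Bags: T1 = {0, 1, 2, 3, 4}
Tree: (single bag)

Checking the three conditions: (i) the bags cover all of {0, 1, 2, 3, 4}; (ii) for each edge, some bag contains both endpoints; (iii) the bags containing any fixed vertex form a subtree. All hold, so the decomposition is valid with width 5 − 1 = 4.

Yes; width 4.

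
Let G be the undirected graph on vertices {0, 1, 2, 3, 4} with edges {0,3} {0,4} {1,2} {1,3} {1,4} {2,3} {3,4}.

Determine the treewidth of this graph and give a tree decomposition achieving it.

The largest bag has 3 vertices, giving width 2; this decomposition certifies tw(G) ≤ 2. Conversely, {0, 3, 4} is a clique of size 3, and the vertices of any clique must share a bag in every tree decomposition; so some bag has ≥ 3 vertices and tw(G) ≥ 2. Hence tw(G) = 2 exactly.

Treewidth 2.
One optimal decomposition is:
Bags: B1 = {0, 3, 4}  B2 = {1, 3, 4}  B3 = {1, 2, 3}
Tree: B1–B2, B2–B3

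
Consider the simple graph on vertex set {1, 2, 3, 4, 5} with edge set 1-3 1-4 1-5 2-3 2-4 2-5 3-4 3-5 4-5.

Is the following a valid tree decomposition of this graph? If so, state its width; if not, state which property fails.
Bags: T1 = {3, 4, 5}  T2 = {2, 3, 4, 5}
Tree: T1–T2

No — vertex 1 appears in no bag.

A tree decomposition must satisfy three properties: every vertex lies in some bag; for every edge, both endpoints lie together in some bag; and for every vertex, the bags containing it form a connected subtree. Here vertex 1 appears in no bag, so the decomposition is invalid.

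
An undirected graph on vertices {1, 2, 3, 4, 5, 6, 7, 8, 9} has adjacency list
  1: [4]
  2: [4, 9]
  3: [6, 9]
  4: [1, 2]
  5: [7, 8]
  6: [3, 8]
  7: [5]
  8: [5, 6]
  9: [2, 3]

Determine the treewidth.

1

A width-1 tree decomposition is:
Bags: B1 = {5, 7}  B2 = {5, 8}  B3 = {6, 8}  B4 = {3, 6}  B5 = {3, 9}  B6 = {2, 9}  B7 = {2, 4}  B8 = {1, 4}
Tree: B1–B2, B2–B3, B3–B4, B4–B5, B5–B6, B6–B7, B7–B8
Each bag holds 2 vertices, so the decomposition has width 1, which upper-bounds the treewidth. G has an edge, so its treewidth is at least 1. Hence tw(G) = 1 exactly.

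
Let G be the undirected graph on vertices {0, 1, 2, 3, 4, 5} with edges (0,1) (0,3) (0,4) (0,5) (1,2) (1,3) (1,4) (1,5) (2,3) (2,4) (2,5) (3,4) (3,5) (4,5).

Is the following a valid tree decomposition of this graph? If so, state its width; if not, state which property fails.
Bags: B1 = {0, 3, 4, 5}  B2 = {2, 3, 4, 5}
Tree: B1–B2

A tree decomposition must satisfy three properties: every vertex lies in some bag; for every edge, both endpoints lie together in some bag; and for every vertex, the bags containing it form a connected subtree. Here vertex 1 appears in no bag, so the decomposition is invalid.

No — vertex 1 appears in no bag.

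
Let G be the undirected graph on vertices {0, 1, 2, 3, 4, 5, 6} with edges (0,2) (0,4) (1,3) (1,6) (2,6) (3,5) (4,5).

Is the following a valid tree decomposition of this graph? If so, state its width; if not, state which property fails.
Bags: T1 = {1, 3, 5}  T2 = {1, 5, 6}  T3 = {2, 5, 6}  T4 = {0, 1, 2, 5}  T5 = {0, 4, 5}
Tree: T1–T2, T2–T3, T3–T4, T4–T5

No — bags containing vertex 1 are not connected in the tree.

A tree decomposition must satisfy three properties: every vertex lies in some bag; for every edge, both endpoints lie together in some bag; and for every vertex, the bags containing it form a connected subtree. Here bags containing vertex 1 are not connected in the tree, so the decomposition is invalid.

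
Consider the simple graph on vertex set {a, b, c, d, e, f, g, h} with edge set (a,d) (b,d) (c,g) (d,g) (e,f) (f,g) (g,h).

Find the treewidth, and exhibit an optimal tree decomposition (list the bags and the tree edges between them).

Each bag holds 2 vertices, so the decomposition has width 1, which upper-bounds the treewidth. Since G has at least one edge (e.g. g–d), it is not an edgeless graph, so tw(G) ≥ 1. Combining the bounds, tw(G) = 1.

Treewidth 1.
One optimal decomposition is:
Bags: B1 = {d, g}  B2 = {a, d}  B3 = {f, g}  B4 = {c, g}  B5 = {g, h}  B6 = {b, d}  B7 = {e, f}
Tree: B1–B2, B1–B3, B1–B4, B1–B5, B2–B6, B3–B7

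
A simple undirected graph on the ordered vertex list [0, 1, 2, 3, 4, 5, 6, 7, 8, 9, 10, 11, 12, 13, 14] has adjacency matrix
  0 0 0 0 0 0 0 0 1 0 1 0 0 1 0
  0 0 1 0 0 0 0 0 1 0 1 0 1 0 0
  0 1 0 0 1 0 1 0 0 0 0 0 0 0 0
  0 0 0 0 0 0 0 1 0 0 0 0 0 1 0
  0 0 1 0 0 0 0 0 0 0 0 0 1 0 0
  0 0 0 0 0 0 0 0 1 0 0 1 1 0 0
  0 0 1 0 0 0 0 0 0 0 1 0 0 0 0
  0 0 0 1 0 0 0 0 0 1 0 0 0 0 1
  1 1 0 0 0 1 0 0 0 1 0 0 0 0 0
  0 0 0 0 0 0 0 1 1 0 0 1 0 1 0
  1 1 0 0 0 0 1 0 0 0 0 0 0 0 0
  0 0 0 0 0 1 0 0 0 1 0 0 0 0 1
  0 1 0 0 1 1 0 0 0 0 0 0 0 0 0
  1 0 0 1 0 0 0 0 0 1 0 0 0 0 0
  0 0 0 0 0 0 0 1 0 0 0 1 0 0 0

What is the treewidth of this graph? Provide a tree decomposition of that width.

Every bag has size at most 4, so the width is 4 − 1 = 3 and tw(G) ≤ 3. For the lower bound: the 4 vertex sets {3,7,14}, {11}, {9}, {0,5,8,13} are disjoint, each induces a connected subgraph, and every pair is joined by at least one edge of G. Contracting each set to a single vertex therefore yields K_{4} as a minor, and since treewidth is minor-monotone, tw(G) ≥ tw(K_{4}) = 3. The upper and lower bounds meet at 3, so that is the treewidth.

Treewidth 3.
One optimal decomposition is:
Bags: B1 = {3, 7, 11, 14}  B2 = {3, 7, 9, 11}  B3 = {3, 9, 11, 13}  B4 = {5, 9, 11, 13}  B5 = {5, 8, 9, 13}  B6 = {0, 5, 8, 13}  B7 = {0, 5, 8, 12}  B8 = {0, 1, 8, 12}  B9 = {0, 1, 10, 12}  B10 = {1, 4, 10, 12}  B11 = {1, 2, 4, 10}  B12 = {2, 4, 6, 10}
Tree: B1–B2, B2–B3, B3–B4, B4–B5, B5–B6, B6–B7, B7–B8, B8–B9, B9–B10, B10–B11, B11–B12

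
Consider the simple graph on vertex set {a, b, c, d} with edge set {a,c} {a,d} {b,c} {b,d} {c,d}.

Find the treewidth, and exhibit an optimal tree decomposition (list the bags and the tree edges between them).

Every bag has size at most 3, so the width is 3 − 1 = 2 and tw(G) ≤ 2. For the lower bound, the 3 vertices {a, c, d} are pairwise adjacent, and any tree decomposition puts a clique entirely inside one bag — forcing width ≥ 2. Hence tw(G) = 2 exactly.

Treewidth 2.
One such decomposition:
Bags: B1 = {a, c, d}  B2 = {b, c, d}
Tree: B1–B2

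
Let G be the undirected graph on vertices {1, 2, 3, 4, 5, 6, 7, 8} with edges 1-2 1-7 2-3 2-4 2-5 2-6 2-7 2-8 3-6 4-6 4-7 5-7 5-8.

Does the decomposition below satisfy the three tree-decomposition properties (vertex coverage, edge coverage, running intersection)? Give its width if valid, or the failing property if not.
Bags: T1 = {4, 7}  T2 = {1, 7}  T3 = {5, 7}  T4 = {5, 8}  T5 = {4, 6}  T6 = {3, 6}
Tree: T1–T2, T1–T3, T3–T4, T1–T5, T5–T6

No — vertex 2 appears in no bag.

A tree decomposition must satisfy three properties: every vertex lies in some bag; for every edge, both endpoints lie together in some bag; and for every vertex, the bags containing it form a connected subtree. Here vertex 2 appears in no bag, so the decomposition is invalid.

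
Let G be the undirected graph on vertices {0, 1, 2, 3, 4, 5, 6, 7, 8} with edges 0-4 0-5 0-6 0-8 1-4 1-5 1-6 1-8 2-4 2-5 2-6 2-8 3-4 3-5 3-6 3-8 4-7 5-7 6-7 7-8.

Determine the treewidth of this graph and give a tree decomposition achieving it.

Treewidth 4.
One such decomposition:
Bags: B1 = {3, 4, 5, 6, 8}  B2 = {2, 4, 5, 6, 8}  B3 = {1, 4, 5, 6, 8}  B4 = {0, 4, 5, 6, 8}  B5 = {4, 5, 6, 7, 8}
Tree: B1–B2, B2–B3, B3–B4, B4–B5

Every bag has size at most 5, so the width is 5 − 1 = 4 and tw(G) ≤ 4. For the lower bound: the 5 vertex sets {3,4}, {2,8}, {1,6}, {5}, {0} are disjoint, each induces a connected subgraph, and every pair is joined by at least one edge of G. Contracting each set to a single vertex therefore yields K_{5} as a minor, and since treewidth is minor-monotone, tw(G) ≥ tw(K_{5}) = 4. Combining the bounds, tw(G) = 4.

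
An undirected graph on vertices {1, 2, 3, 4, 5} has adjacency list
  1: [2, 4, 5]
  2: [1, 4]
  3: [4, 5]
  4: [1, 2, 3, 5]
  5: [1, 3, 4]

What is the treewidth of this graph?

A width-2 tree decomposition is:
Bags: B1 = {3, 4, 5}  B2 = {1, 4, 5}  B3 = {1, 2, 4}
Tree: B1–B2, B2–B3
The largest bag has 3 vertices, giving width 2; this decomposition certifies tw(G) ≤ 2. For the lower bound, the 3 vertices {1, 2, 4} are pairwise adjacent, and any tree decomposition puts a clique entirely inside one bag — forcing width ≥ 2. Hence tw(G) = 2 exactly.

2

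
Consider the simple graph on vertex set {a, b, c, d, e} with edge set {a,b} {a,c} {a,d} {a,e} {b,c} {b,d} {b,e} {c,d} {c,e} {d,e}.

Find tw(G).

A width-4 tree decomposition is:
Bags: B1 = {a, b, c, d, e}
Tree: (single bag)
A single bag containing all 5 vertices is trivially a valid decomposition of width 4. For the lower bound, the 5 vertices {a, b, c, d, e} are pairwise adjacent, and any tree decomposition puts a clique entirely inside one bag — forcing width ≥ 4. Hence tw(G) = 4 exactly.

4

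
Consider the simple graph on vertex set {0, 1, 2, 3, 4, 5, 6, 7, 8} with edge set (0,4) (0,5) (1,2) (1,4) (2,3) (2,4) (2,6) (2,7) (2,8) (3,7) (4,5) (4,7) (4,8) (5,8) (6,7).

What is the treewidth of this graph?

A width-2 tree decomposition is:
Bags: B1 = {2, 4, 8}  B2 = {4, 5, 8}  B3 = {2, 4, 7}  B4 = {1, 2, 4}  B5 = {2, 3, 7}  B6 = {2, 6, 7}  B7 = {0, 4, 5}
Tree: B1–B2, B1–B3, B3–B4, B3–B5, B3–B6, B2–B7
Each bag holds 3 vertices, so the decomposition has width 2, which upper-bounds the treewidth. For the lower bound, the 3 vertices {0, 4, 5} are pairwise adjacent, and any tree decomposition puts a clique entirely inside one bag — forcing width ≥ 2. Hence tw(G) = 2 exactly.

2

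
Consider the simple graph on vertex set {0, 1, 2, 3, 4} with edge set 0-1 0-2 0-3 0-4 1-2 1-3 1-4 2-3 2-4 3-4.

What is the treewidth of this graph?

A width-4 tree decomposition is:
Bags: B1 = {0, 1, 2, 3, 4}
Tree: (single bag)
With just one bag of size 5, the width is 5 − 1 = 4, so tw(G) ≤ 4. Conversely, {0, 1, 2, 3, 4} is a clique of size 5, and the vertices of any clique must share a bag in every tree decomposition; so some bag has ≥ 5 vertices and tw(G) ≥ 4. Combining the bounds, tw(G) = 4.

4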